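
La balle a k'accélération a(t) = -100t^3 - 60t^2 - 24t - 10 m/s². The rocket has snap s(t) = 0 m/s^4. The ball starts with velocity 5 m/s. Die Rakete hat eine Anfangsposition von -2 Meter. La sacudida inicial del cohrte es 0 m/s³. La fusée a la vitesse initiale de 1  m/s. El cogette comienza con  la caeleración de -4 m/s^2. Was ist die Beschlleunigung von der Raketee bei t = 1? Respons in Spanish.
Para resolver esto, necesitamos tomar 2 antiderivadas de nuestra ecuación del snap s(t) = 0. La antiderivada del snap, con j(0) = 0, da la sacudida: j(t) = 0. Tomando ∫j(t)dt y aplicando a(0) = -4, encontramos a(t) = -4. Usando a(t) = -4 y sustituyendo t = 1, encontramos a = -4.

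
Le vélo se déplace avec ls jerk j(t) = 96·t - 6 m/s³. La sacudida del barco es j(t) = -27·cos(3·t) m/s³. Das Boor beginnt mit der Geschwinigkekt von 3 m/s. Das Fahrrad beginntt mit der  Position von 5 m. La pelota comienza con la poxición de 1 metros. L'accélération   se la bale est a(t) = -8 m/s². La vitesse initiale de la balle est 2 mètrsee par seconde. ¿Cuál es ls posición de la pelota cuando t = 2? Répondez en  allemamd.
Ausgehend von der Beschleunigung a(t) = -8, nehmen wir 2 Integrale. Durch Integration von der Beschleunigung und Verwendung der Anfangsbedingung v(0) = 2, erhalten wir v(t) = 2 - 8·t. Die Stammfunktion von der Geschwindigkeit, mit x(0) = 1, ergibt die Position: x(t) = -4·t^2 + 2·t + 1. Aus der Gleichung für die Position x(t) = -4·t^2 + 2·t + 1, setzen wir t = 2 ein und erhalten x = -11.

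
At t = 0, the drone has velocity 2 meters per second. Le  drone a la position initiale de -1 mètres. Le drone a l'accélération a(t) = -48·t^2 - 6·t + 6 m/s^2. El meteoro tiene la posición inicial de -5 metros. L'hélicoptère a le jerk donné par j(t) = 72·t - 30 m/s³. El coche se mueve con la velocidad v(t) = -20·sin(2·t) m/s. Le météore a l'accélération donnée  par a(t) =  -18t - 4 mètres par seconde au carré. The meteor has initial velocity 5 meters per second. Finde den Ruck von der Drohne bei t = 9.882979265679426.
Um dies zu lösen, müssen wir 1 Ableitung unserer Gleichung für die Beschleunigung a(t) = -48·t^2 - 6·t + 6 nehmen. Mit d/dt von a(t) finden wir j(t) = -96·t - 6. Aus der Gleichung für den Ruck j(t) = -96·t - 6, setzen wir t = 9.882979265679426 ein und erhalten j = -954.766009505225.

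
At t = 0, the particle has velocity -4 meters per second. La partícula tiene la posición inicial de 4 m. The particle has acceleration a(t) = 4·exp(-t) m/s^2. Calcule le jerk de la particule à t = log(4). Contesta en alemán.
Ausgehend von der Beschleunigung a(t) = 4·exp(-t), nehmen wir 1 Ableitung. Die Ableitung von der Beschleunigung ergibt den Ruck: j(t) = -4·exp(-t). Wir haben den Ruck j(t) = -4·exp(-t). Durch Einsetzen von t = log(4): j(log(4)) = -1.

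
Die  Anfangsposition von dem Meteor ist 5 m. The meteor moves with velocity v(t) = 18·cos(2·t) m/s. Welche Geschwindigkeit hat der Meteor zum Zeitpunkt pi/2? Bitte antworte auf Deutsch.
Mit v(t) = 18·cos(2·t) und Einsetzen von t = pi/2, finden wir v = -18.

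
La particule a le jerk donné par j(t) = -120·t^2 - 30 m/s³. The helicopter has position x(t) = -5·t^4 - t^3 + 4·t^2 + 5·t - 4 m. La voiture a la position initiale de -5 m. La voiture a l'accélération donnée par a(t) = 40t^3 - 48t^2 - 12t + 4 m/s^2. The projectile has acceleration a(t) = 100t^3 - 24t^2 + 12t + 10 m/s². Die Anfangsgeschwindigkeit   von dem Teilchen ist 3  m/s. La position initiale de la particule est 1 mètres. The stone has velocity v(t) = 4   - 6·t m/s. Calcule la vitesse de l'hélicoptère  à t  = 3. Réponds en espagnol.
Para resolver esto, necesitamos tomar 1 derivada de nuestra ecuación de la posición x(t) = -5·t^4 - t^3 + 4·t^2 + 5·t - 4. Tomando d/dt de x(t), encontramos v(t) = -20·t^3 - 3·t^2 + 8·t + 5. Tenemos la velocidad v(t) = -20·t^3 - 3·t^2 + 8·t + 5. Sustituyendo t = 3: v(3) = -538.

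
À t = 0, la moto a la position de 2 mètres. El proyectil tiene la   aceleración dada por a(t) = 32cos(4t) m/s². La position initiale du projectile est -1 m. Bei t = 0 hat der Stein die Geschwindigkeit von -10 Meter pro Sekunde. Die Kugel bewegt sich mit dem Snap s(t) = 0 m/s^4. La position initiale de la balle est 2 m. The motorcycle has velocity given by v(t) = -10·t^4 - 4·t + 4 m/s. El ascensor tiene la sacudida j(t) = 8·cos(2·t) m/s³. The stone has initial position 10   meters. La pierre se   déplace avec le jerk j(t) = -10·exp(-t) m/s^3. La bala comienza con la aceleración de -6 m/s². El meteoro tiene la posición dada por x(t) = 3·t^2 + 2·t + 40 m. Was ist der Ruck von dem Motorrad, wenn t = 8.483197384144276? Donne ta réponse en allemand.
Wir müssen unsere Gleichung für die Geschwindigkeit v(t) = -10·t^4 - 4·t + 4 2-mal ableiten. Die Ableitung von der Geschwindigkeit ergibt die Beschleunigung: a(t) = -40·t^3 - 4. Mit d/dt von a(t) finden wir j(t) = -120·t^2. Mit j(t) = -120·t^2 und Einsetzen von t = 8.483197384144276, finden wir j = -8635.75654300228.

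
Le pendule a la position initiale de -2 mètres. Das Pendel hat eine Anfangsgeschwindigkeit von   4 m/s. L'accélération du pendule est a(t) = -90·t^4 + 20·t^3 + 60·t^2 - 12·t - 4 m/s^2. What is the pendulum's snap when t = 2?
Starting from acceleration a(t) = -90·t^4 + 20·t^3 + 60·t^2 - 12·t - 4, we take 2 derivatives. Differentiating acceleration, we get jerk: j(t) = -360·t^3 + 60·t^2 + 120·t - 12. Differentiating jerk, we get snap: s(t) = -1080·t^2 + 120·t + 120. Using s(t) = -1080·t^2 + 120·t + 120 and substituting t = 2, we find s = -3960.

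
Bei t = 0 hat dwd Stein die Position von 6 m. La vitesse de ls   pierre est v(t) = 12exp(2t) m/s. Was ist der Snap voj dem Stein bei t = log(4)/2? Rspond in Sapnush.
Para resolver esto, necesitamos tomar 3 derivadas de nuestra ecuación de la velocidad v(t) = 12·exp(2·t). Derivando la velocidad, obtenemos la aceleración: a(t) = 24·exp(2·t). La derivada de la aceleración da la sacudida: j(t) = 48·exp(2·t). La derivada de la sacudida da el snap: s(t) = 96·exp(2·t). De la ecuación del snap s(t) = 96·exp(2·t), sustituimos t = log(4)/2 para obtener s = 384.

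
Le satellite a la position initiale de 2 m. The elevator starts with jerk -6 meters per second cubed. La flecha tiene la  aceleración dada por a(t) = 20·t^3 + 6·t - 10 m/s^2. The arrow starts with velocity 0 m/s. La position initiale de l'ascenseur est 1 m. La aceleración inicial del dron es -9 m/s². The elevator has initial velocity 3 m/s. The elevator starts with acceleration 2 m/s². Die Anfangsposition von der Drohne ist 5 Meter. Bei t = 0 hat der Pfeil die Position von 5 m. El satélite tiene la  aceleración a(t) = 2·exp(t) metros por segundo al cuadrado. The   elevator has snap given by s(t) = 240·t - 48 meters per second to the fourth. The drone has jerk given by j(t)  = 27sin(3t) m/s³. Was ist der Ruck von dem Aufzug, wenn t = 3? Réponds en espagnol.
Partiendo del snap s(t) = 240·t - 48, tomamos 1 integral. La antiderivada del snap, con j(0) = -6, da la sacudida: j(t) = 120·t^2 - 48·t - 6. Usando j(t) = 120·t^2 - 48·t - 6 y sustituyendo t = 3, encontramos j = 930.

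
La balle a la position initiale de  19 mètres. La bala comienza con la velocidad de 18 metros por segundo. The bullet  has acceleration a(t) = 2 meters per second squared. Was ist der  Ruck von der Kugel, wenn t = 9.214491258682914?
Ausgehend von der Beschleunigung a(t) = 2, nehmen wir 1 Ableitung. Mit d/dt von a(t) finden wir j(t) = 0. Aus der Gleichung für den Ruck j(t) = 0, setzen wir t = 9.214491258682914 ein und erhalten j = 0.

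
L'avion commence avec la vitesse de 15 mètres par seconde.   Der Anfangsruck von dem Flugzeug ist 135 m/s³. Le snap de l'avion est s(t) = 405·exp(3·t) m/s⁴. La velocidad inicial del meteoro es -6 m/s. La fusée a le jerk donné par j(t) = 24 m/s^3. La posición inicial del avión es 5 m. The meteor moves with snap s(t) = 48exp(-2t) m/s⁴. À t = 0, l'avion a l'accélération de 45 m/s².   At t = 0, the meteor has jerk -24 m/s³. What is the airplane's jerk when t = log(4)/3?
Starting from snap s(t) = 405·exp(3·t), we take 1 antiderivative. Taking ∫s(t)dt and applying j(0) = 135, we find j(t) = 135·exp(3·t). From the given jerk equation j(t) = 135·exp(3·t), we substitute t = log(4)/3 to get j = 540.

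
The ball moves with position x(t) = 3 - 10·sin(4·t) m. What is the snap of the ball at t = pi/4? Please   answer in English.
To solve this, we need to take 4 derivatives of our position equation x(t) = 3 - 10·sin(4·t). Differentiating position, we get velocity: v(t) = -40·cos(4·t). The derivative of velocity gives acceleration: a(t) = 160·sin(4·t). The derivative of acceleration gives jerk: j(t) = 640·cos(4·t). Taking d/dt of j(t), we find s(t) = -2560·sin(4·t). From the given snap equation s(t) = -2560·sin(4·t), we substitute t = pi/4 to get s = 0.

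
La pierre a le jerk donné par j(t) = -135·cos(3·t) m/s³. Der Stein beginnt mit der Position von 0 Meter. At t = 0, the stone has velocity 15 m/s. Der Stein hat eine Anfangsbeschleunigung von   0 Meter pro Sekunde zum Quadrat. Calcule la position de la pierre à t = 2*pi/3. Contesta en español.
Para resolver esto, necesitamos tomar 3 antiderivadas de nuestra ecuación de la sacudida j(t) = -135·cos(3·t). La antiderivada de la sacudida es la aceleración. Usando a(0) = 0, obtenemos a(t) = -45·sin(3·t). Tomando ∫a(t)dt y aplicando v(0) = 15, encontramos v(t) = 15·cos(3·t). La antiderivada de la velocidad es la posición. Usando x(0) = 0, obtenemos x(t) = 5·sin(3·t). De la ecuación de la posición x(t) = 5·sin(3·t), sustituimos t = 2*pi/3 para obtener x = 0.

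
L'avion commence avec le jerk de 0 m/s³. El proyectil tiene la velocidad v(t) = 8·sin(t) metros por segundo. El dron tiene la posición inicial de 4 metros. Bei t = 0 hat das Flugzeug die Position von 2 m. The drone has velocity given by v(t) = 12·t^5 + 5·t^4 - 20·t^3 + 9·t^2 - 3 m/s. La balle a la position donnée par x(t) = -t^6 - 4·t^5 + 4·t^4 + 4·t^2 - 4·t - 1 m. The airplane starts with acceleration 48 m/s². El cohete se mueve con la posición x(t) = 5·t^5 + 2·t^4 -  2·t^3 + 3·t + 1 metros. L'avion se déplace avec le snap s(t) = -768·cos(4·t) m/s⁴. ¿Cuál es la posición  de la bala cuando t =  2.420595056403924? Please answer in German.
Mit x(t) = -t^6 - 4·t^5 + 4·t^4 + 4·t^2 - 4·t - 1 und Einsetzen von t = 2.420595056403924, finden wir x = -383.483939265002.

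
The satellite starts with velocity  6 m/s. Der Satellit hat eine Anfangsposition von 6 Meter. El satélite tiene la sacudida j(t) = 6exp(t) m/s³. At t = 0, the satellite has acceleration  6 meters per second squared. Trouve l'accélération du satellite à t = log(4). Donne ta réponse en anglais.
Starting from jerk j(t) = 6·exp(t), we take 1 integral. The antiderivative of jerk, with a(0) = 6, gives acceleration: a(t) = 6·exp(t). We have acceleration a(t) = 6·exp(t). Substituting t = log(4): a(log(4)) = 24.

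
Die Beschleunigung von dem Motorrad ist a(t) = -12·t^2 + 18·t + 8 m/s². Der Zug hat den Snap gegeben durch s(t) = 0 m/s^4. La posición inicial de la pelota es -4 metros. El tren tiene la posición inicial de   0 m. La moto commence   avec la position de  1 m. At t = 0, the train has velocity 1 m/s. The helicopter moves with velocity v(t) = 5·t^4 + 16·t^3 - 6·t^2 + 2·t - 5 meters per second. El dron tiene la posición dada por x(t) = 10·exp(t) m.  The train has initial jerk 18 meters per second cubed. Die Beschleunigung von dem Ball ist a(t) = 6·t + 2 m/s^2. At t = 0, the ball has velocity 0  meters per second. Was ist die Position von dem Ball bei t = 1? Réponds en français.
Pour résoudre ceci, nous devons prendre 2 intégrales de notre équation de l'accélération a(t) = 6·t + 2. L'intégrale de l'accélération, avec v(0) = 0, donne la vitesse: v(t) = t·(3·t + 2). La primitive de la vitesse est la position. En utilisant x(0) = -4, nous obtenons x(t) = t^3 + t^2 - 4. De l'équation de la position x(t) = t^3 + t^2 - 4, nous substituons t = 1 pour obtenir x = -2.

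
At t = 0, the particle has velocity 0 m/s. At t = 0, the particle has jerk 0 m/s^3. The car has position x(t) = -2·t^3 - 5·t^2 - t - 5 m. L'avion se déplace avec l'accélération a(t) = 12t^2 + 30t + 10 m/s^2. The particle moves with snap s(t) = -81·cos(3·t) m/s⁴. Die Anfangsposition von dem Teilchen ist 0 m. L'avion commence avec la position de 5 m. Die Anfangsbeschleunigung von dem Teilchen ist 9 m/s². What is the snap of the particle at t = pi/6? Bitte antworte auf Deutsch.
Mit s(t) = -81·cos(3·t) und Einsetzen von t = pi/6, finden wir s = 0.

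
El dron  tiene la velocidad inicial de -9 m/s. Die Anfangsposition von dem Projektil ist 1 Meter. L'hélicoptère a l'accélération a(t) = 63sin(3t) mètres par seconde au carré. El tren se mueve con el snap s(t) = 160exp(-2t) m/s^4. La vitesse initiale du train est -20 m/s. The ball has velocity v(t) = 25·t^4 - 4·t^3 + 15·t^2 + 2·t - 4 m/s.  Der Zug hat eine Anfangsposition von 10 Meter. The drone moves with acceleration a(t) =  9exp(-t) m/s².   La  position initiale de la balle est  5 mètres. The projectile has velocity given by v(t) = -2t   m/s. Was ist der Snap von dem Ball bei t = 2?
Um dies zu lösen, müssen wir 3 Ableitungen unserer Gleichung für die Geschwindigkeit v(t) = 25·t^4 - 4·t^3 + 15·t^2 + 2·t - 4 nehmen. Durch Ableiten von der Geschwindigkeit erhalten wir die Beschleunigung: a(t) = 100·t^3 - 12·t^2 + 30·t + 2. Die Ableitung von der Beschleunigung ergibt den Ruck: j(t) = 300·t^2 - 24·t + 30. Durch Ableiten von dem Ruck erhalten wir den Snap: s(t) = 600·t - 24. Wir haben den Snap s(t) = 600·t - 24. Durch Einsetzen von t = 2: s(2) = 1176.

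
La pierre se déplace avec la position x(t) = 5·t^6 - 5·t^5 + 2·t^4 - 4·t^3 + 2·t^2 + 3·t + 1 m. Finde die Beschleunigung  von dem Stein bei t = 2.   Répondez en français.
En partant de la position x(t) = 5·t^6 - 5·t^5 + 2·t^4 - 4·t^3 + 2·t^2 + 3·t + 1, nous prenons 2 dérivées. La dérivée de la position donne la vitesse: v(t) = 30·t^5 - 25·t^4 + 8·t^3 - 12·t^2 + 4·t + 3. La dérivée de la vitesse donne l'accélération: a(t) = 150·t^4 - 100·t^3 + 24·t^2 - 24·t + 4. Nous avons l'accélération a(t) = 150·t^4 - 100·t^3 + 24·t^2 - 24·t + 4. En substituant t = 2: a(2) = 1652.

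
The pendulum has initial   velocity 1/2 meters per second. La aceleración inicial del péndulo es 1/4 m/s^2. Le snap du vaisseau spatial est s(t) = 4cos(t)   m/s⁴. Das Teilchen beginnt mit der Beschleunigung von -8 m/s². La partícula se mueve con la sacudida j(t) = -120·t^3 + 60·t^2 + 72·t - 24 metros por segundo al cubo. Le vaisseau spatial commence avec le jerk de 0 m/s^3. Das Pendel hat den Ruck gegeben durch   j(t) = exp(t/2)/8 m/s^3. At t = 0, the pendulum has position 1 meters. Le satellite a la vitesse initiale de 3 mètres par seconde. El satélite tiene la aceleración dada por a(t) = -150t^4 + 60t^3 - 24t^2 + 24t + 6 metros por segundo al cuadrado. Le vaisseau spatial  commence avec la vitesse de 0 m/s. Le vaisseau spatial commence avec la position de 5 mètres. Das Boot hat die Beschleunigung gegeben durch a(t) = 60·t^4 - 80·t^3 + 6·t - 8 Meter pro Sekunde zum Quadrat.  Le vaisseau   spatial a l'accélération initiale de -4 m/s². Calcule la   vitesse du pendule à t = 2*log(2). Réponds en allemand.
Ausgehend von dem Ruck j(t) = exp(t/2)/8, nehmen wir 2 Integrale. Mit ∫j(t)dt und Anwendung von a(0) = 1/4, finden wir a(t) = exp(t/2)/4. Mit ∫a(t)dt und Anwendung von v(0) = 1/2, finden wir v(t) = exp(t/2)/2. Mit v(t) = exp(t/2)/2 und Einsetzen von t = 2*log(2), finden wir v = 1.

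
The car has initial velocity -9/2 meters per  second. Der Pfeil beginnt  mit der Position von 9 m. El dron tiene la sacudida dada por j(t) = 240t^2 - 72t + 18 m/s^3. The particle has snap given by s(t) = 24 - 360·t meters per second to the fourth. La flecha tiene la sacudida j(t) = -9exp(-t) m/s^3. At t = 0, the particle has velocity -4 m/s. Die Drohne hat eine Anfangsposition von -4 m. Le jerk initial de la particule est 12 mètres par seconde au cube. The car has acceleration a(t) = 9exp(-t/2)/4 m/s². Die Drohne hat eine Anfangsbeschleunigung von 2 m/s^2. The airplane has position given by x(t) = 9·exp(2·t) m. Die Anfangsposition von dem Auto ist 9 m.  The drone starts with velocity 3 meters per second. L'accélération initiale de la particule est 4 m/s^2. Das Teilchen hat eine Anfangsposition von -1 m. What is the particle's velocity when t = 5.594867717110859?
We must find the antiderivative of our snap equation s(t) = 24 - 360·t 3 times. Taking ∫s(t)dt and applying j(0) = 12, we find j(t) = -180·t^2 + 24·t + 12. Integrating jerk and using the initial condition a(0) = 4, we get a(t) = -60·t^3 + 12·t^2 + 12·t + 4. Finding the antiderivative of a(t) and using v(0) = -4: v(t) = -15·t^4 + 4·t^3 + 6·t^2 + 4·t - 4. Using v(t) = -15·t^4 + 4·t^3 + 6·t^2 + 4·t - 4 and substituting t = 5.594867717110859, we find v = -13791.0105096844.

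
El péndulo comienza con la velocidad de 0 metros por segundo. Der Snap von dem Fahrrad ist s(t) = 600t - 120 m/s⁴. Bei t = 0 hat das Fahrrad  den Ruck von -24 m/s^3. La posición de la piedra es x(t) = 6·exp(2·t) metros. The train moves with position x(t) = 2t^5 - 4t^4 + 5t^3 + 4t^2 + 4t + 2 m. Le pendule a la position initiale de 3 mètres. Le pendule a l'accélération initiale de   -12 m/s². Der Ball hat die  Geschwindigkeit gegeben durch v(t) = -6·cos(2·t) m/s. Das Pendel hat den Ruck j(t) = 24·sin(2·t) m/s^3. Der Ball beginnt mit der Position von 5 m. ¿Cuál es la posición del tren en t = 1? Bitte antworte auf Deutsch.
Aus der Gleichung für die Position x(t) = 2·t^5 - 4·t^4 + 5·t^3 + 4·t^2 + 4·t + 2, setzen wir t = 1 ein und erhalten x = 13.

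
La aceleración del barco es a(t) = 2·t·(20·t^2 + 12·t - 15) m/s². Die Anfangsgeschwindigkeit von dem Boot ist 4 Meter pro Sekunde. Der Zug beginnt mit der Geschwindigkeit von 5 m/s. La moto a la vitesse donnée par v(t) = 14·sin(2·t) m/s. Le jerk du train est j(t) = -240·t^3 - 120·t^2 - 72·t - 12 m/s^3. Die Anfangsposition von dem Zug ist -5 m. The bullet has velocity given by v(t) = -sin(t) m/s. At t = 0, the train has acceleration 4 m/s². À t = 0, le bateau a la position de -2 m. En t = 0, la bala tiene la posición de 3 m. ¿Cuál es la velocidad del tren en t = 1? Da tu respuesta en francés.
Pour résoudre ceci, nous devons prendre 2 primitives de notre équation du jerk j(t) = -240·t^3 - 120·t^2 - 72·t - 12. En intégrant le jerk et en utilisant la condition initiale a(0) = 4, nous obtenons a(t) = -60·t^4 - 40·t^3 - 36·t^2 - 12·t + 4. La primitive de l'accélération, avec v(0) = 5, donne la vitesse: v(t) = -12·t^5 - 10·t^4 - 12·t^3 - 6·t^2 + 4·t + 5. De l'équation de la vitesse v(t) = -12·t^5 - 10·t^4 - 12·t^3 - 6·t^2 + 4·t + 5, nous substituons t = 1 pour obtenir v = -31.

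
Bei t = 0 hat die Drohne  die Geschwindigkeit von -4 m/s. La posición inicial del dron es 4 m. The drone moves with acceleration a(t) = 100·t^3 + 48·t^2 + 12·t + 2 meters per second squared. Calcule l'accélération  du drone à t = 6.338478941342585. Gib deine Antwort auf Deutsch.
Wir haben die Beschleunigung a(t) = 100·t^3 + 48·t^2 + 12·t + 2. Durch Einsetzen von t = 6.338478941342585: a(6.338478941342585) = 27472.1977217499.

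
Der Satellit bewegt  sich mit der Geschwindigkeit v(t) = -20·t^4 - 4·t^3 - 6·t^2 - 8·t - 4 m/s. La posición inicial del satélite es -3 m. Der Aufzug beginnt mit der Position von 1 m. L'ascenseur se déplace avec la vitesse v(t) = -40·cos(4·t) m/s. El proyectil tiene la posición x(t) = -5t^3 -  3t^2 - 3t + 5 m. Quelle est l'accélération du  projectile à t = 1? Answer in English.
We must differentiate our position equation x(t) = -5·t^3 - 3·t^2 - 3·t + 5 2 times. The derivative of position gives velocity: v(t) = -15·t^2 - 6·t - 3. Differentiating velocity, we get acceleration: a(t) = -30·t - 6. We have acceleration a(t) = -30·t - 6. Substituting t = 1: a(1) = -36.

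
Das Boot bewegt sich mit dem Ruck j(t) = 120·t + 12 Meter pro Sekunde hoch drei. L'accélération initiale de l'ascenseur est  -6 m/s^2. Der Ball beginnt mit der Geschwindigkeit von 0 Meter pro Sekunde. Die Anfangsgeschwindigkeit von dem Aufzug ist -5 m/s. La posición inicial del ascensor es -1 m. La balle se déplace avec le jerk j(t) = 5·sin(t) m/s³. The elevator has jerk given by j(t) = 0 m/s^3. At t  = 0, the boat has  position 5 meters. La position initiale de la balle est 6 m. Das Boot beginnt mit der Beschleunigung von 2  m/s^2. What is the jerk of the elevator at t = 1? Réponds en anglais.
We have jerk j(t) = 0. Substituting t = 1: j(1) = 0.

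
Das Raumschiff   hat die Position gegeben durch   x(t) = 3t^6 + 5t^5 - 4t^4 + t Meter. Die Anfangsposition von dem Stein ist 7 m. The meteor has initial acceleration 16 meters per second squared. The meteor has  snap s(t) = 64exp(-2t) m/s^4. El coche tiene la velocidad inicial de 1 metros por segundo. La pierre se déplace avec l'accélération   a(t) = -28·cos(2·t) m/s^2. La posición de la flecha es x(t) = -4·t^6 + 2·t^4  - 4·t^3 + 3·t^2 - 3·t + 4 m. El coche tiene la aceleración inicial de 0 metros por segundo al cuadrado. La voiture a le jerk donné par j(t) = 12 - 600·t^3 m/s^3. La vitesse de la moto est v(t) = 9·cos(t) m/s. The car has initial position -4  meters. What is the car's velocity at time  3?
To solve this, we need to take 2 integrals of our jerk equation j(t) = 12 - 600·t^3. Integrating jerk and using the initial condition a(0) = 0, we get a(t) = -150·t^4 + 12·t. Taking ∫a(t)dt and applying v(0) = 1, we find v(t) = -30·t^5 + 6·t^2 + 1. From the given velocity equation v(t) = -30·t^5 + 6·t^2 + 1, we substitute t = 3 to get v = -7235.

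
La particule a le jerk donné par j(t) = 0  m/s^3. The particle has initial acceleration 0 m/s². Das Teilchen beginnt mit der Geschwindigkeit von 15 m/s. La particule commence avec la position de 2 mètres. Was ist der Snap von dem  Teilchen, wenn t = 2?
Wir müssen unsere Gleichung für den Ruck j(t) = 0 1-mal ableiten. Mit d/dt von j(t) finden wir s(t) = 0. Aus der Gleichung für den Snap s(t) = 0, setzen wir t = 2 ein und erhalten s = 0.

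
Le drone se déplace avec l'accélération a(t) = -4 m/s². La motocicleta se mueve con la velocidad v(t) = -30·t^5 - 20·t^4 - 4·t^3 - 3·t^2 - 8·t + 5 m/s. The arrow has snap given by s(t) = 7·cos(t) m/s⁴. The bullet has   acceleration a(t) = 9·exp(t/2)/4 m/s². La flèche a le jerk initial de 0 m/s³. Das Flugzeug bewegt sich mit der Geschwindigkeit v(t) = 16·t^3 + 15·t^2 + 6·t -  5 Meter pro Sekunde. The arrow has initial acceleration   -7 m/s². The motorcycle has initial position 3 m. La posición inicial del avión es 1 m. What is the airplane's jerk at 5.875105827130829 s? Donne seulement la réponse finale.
j(5.875105827130829) = 594.010159404560.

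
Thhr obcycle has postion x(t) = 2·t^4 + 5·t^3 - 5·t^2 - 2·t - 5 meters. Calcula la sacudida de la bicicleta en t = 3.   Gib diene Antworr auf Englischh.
To solve this, we need to take 3 derivatives of our position equation x(t) = 2·t^4 + 5·t^3 - 5·t^2 - 2·t - 5. Taking d/dt of x(t), we find v(t) = 8·t^3 + 15·t^2 - 10·t - 2. Differentiating velocity, we get acceleration: a(t) = 24·t^2 + 30·t - 10. Taking d/dt of a(t), we find j(t) = 48·t + 30. From the given jerk equation j(t) = 48·t + 30, we substitute t = 3 to get j = 174.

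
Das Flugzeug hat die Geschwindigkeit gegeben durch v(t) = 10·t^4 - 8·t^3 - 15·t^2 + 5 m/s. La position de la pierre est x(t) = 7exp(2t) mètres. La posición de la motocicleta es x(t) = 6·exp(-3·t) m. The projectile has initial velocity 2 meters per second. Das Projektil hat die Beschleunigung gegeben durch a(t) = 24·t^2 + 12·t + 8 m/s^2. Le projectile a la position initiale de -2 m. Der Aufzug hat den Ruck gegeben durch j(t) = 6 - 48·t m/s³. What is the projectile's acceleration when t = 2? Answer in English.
From the given acceleration equation a(t) = 24·t^2 + 12·t + 8, we substitute t = 2 to get a = 128.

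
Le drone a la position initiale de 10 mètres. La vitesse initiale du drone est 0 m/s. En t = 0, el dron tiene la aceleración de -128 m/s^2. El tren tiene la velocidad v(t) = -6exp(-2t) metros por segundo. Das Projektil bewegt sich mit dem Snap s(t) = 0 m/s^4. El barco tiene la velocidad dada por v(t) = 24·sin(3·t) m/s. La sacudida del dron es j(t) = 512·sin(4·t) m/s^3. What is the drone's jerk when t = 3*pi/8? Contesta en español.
De la ecuación de la sacudida j(t) = 512·sin(4·t), sustituimos t = 3*pi/8 para obtener j = -512.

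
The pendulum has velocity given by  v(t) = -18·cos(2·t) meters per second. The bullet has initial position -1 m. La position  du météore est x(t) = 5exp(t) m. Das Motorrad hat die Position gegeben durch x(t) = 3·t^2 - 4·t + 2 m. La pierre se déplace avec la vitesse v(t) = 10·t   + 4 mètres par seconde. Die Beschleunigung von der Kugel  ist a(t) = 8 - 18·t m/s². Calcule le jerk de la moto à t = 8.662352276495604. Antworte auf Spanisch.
Debemos derivar nuestra ecuación de la posición x(t) = 3·t^2 - 4·t + 2 3 veces. Tomando d/dt de x(t), encontramos v(t) = 6·t - 4. Tomando d/dt de v(t), encontramos a(t) = 6. Tomando d/dt de a(t), encontramos j(t) = 0. De la ecuación de la sacudida j(t) = 0, sustituimos t = 8.662352276495604 para obtener j = 0.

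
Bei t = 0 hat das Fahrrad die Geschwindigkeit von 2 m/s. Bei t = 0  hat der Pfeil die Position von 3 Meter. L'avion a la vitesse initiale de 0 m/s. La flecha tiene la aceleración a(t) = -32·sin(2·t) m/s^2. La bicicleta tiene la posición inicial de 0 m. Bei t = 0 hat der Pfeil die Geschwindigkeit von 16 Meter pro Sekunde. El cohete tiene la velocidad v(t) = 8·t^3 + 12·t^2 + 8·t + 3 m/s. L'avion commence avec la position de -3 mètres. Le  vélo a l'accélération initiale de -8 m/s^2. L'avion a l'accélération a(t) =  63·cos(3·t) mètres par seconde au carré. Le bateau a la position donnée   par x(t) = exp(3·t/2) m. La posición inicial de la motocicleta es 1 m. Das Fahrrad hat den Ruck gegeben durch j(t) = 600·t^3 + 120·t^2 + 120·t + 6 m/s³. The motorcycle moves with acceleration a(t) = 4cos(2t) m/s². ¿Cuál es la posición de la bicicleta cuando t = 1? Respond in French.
Nous devons intégrer notre équation du jerk j(t) = 600·t^3 + 120·t^2 + 120·t + 6 3 fois. En intégrant le jerk et en utilisant la condition initiale a(0) = -8, nous obtenons a(t) = 150·t^4 + 40·t^3 + 60·t^2 + 6·t - 8. En prenant ∫a(t)dt et en appliquant v(0) = 2, nous trouvons v(t) = 30·t^5 + 10·t^4 + 20·t^3 + 3·t^2 - 8·t + 2. La primitive de la vitesse est la position. En utilisant x(0) = 0, nous obtenons x(t) = 5·t^6 + 2·t^5 + 5·t^4 + t^3 - 4·t^2 + 2·t. De l'équation de la position x(t) = 5·t^6 + 2·t^5 + 5·t^4 + t^3 - 4·t^2 + 2·t, nous substituons t = 1 pour obtenir x = 11.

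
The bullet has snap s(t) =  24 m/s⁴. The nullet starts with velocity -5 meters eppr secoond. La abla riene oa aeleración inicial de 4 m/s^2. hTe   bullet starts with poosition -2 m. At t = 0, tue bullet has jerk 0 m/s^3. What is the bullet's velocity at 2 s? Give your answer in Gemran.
Ausgehend von dem Snap s(t) = 24, nehmen wir 3 Integrale. Mit ∫s(t)dt und Anwendung von j(0) = 0, finden wir j(t) = 24·t. Durch Integration von dem Ruck und Verwendung der Anfangsbedingung a(0) = 4, erhalten wir a(t) = 12·t^2 + 4. Durch Integration von der Beschleunigung und Verwendung der Anfangsbedingung v(0) = -5, erhalten wir v(t) = 4·t^3 + 4·t - 5. Aus der Gleichung für die Geschwindigkeit v(t) = 4·t^3 + 4·t - 5, setzen wir t = 2 ein und erhalten v = 35.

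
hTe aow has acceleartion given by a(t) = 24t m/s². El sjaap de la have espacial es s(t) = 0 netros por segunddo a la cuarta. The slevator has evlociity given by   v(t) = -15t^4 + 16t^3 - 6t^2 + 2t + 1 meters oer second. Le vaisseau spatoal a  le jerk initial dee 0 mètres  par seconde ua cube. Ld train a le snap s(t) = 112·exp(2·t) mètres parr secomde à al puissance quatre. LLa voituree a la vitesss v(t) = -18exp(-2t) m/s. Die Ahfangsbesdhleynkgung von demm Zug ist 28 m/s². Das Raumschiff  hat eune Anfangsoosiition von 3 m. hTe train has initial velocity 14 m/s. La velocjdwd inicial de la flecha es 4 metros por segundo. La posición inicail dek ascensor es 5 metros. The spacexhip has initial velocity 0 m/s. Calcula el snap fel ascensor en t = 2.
Para resolver esto, necesitamos tomar 3 derivadas de nuestra ecuación de la velocidad v(t) = -15·t^4 + 16·t^3 - 6·t^2 + 2·t + 1. La derivada de la velocidad da la aceleración: a(t) = -60·t^3 + 48·t^2 - 12·t + 2. La derivada de la aceleración da la sacudida: j(t) = -180·t^2 + 96·t - 12. La derivada de la sacudida da el snap: s(t) = 96 - 360·t. Usando s(t) = 96 - 360·t y sustituyendo t = 2, encontramos s = -624.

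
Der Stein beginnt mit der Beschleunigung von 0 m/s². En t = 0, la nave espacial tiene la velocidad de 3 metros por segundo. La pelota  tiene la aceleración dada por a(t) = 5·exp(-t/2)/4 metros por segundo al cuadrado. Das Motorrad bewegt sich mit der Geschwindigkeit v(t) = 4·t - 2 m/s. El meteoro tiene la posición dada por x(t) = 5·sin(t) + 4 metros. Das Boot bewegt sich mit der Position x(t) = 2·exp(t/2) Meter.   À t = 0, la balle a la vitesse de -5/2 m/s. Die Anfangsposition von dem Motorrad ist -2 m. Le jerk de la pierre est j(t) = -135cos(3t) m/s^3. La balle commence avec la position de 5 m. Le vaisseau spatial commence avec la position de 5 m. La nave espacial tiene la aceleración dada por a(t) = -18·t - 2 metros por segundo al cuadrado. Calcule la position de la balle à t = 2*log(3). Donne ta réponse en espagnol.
Debemos encontrar la integral de nuestra ecuación de la aceleración a(t) = 5·exp(-t/2)/4 2 veces. La integral de la aceleración, con v(0) = -5/2, da la velocidad: v(t) = -5·exp(-t/2)/2. Integrando la velocidad y usando la condición inicial x(0) = 5, obtenemos x(t) = 5·exp(-t/2). Usando x(t) = 5·exp(-t/2) y sustituyendo t = 2*log(3), encontramos x = 5/3.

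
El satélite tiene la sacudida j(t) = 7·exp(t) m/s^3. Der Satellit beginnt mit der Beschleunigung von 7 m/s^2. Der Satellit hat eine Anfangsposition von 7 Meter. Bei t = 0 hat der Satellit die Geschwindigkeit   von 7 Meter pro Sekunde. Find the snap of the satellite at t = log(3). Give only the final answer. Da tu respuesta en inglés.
The answer is 21.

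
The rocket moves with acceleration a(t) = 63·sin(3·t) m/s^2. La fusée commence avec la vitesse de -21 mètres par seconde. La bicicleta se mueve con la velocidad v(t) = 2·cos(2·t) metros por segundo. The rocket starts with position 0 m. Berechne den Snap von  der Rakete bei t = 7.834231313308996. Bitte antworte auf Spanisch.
Para resolver esto, necesitamos tomar 2 derivadas de nuestra ecuación de la aceleración a(t) = 63·sin(3·t). Tomando d/dt de a(t), encontramos j(t) = 189·cos(3·t). Tomando d/dt de j(t), encontramos s(t) = -567·sin(3·t). De la ecuación del snap s(t) = -567·sin(3·t), sustituimos t = 7.834231313308996 para obtener s = 566.005014353454.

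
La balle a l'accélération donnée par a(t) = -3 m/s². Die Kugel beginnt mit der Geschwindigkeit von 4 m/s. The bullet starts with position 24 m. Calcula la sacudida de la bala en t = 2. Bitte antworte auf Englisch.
We must differentiate our acceleration equation a(t) = -3 1 time. The derivative of acceleration gives jerk: j(t) = 0. From the given jerk equation j(t) = 0, we substitute t = 2 to get j = 0.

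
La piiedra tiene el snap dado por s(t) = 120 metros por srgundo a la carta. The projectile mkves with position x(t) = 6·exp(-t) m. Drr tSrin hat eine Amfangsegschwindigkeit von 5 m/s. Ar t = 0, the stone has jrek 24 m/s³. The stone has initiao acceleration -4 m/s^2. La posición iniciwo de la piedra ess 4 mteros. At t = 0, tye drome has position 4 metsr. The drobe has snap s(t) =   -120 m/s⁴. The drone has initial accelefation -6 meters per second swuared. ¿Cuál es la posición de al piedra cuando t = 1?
Necesitamos integrar nuestra ecuación del snap s(t) = 120 4 veces. Integrando el snap y usando la condición inicial j(0) = 24, obtenemos j(t) = 120·t + 24. Integrando la sacudida y usando la condición inicial a(0) = -4, obtenemos a(t) = 60·t^2 + 24·t - 4. La integral de la aceleración, con v(0) = 5, da la velocidad: v(t) = 20·t^3 + 12·t^2 - 4·t + 5. La antiderivada de la velocidad es la posición. Usando x(0) = 4, obtenemos x(t) = 5·t^4 + 4·t^3 - 2·t^2 + 5·t + 4. De la ecuación de la posición x(t) = 5·t^4 + 4·t^3 - 2·t^2 + 5·t + 4, sustituimos t = 1 para obtener x = 16.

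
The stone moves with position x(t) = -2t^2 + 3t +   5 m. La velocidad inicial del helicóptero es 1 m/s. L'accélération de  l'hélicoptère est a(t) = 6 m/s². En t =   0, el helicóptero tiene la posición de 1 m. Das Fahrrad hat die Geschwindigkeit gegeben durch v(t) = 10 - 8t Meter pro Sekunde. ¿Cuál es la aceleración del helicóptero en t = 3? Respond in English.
We have acceleration a(t) = 6. Substituting t = 3: a(3) = 6.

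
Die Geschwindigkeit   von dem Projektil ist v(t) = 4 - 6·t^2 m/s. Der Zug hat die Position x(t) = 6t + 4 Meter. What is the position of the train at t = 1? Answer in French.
En utilisant x(t) = 6·t + 4 et en substituant t = 1, nous trouvons x = 10.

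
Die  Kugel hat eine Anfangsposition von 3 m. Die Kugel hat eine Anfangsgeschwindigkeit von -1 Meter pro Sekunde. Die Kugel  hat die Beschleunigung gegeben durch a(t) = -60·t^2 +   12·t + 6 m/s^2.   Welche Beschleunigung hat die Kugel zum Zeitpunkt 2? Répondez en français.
De l'équation de l'accélération a(t) = -60·t^2 + 12·t + 6, nous substituons t = 2 pour obtenir a = -210.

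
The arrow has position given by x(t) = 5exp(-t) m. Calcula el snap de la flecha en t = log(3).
Debemos derivar nuestra ecuación de la posición x(t) = 5·exp(-t) 4 veces. La derivada de la posición da la velocidad: v(t) = -5·exp(-t). Derivando la velocidad, obtenemos la aceleración: a(t) = 5·exp(-t). Derivando la aceleración, obtenemos la sacudida: j(t) = -5·exp(-t). Tomando d/dt de j(t), encontramos s(t) = 5·exp(-t). Tenemos el snap s(t) = 5·exp(-t). Sustituyendo t = log(3): s(log(3)) = 5/3.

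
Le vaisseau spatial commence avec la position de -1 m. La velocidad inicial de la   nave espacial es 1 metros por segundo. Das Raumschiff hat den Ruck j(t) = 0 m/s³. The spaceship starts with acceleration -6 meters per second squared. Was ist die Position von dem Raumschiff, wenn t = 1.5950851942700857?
Ausgehend von dem Ruck j(t) = 0, nehmen wir 3 Stammfunktionen. Das Integral von dem Ruck, mit a(0) = -6, ergibt die Beschleunigung: a(t) = -6. Das Integral von der Beschleunigung, mit v(0) = 1, ergibt die Geschwindigkeit: v(t) = 1 - 6·t. Durch Integration von der Geschwindigkeit und Verwendung der Anfangsbedingung x(0) = -1, erhalten wir x(t) = -3·t^2 + t - 1. Mit x(t) = -3·t^2 + t - 1 und Einsetzen von t = 1.5950851942700857, finden wir x = -7.03780513666882.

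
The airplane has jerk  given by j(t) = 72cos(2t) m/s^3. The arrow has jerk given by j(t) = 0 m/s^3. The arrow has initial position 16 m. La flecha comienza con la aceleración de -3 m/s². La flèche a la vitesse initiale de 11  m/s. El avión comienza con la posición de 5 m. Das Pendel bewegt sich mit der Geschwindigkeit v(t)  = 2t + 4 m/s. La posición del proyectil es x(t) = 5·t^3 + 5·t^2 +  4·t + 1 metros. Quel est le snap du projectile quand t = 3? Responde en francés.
Pour résoudre ceci, nous devons prendre 4 dérivées de notre équation de la position x(t) = 5·t^3 + 5·t^2 + 4·t + 1. La dérivée de la position donne la vitesse: v(t) = 15·t^2 + 10·t + 4. La dérivée de la vitesse donne l'accélération: a(t) = 30·t + 10. La dérivée de l'accélération donne le jerk: j(t) = 30. La dérivée du jerk donne le snap: s(t) = 0. En utilisant s(t) = 0 et en substituant t = 3, nous trouvons s = 0.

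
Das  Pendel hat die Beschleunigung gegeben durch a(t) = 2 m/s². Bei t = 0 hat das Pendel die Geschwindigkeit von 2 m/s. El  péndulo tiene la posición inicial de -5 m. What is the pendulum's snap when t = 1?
We must differentiate our acceleration equation a(t) = 2 2 times. Differentiating acceleration, we get jerk: j(t) = 0. Differentiating jerk, we get snap: s(t) = 0. We have snap s(t) = 0. Substituting t = 1: s(1) = 0.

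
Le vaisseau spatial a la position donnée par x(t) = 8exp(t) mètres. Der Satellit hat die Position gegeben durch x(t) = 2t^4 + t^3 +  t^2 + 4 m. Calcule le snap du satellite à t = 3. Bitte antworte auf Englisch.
Starting from position x(t) = 2·t^4 + t^3 + t^2 + 4, we take 4 derivatives. Taking d/dt of x(t), we find v(t) = 8·t^3 + 3·t^2 + 2·t. The derivative of velocity gives acceleration: a(t) = 24·t^2 + 6·t + 2. Differentiating acceleration, we get jerk: j(t) = 48·t + 6. Differentiating jerk, we get snap: s(t) = 48. From the given snap equation s(t) = 48, we substitute t = 3 to get s = 48.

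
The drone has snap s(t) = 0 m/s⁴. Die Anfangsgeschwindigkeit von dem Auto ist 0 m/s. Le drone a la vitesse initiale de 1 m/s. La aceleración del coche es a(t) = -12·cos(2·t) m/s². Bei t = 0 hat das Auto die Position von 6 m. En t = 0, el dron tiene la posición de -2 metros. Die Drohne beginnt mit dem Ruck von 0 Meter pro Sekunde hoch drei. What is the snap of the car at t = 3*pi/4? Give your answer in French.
Pour résoudre ceci, nous devons prendre 2 dérivées de notre équation de l'accélération a(t) = -12·cos(2·t). En prenant d/dt de a(t), nous trouvons j(t) = 24·sin(2·t). En prenant d/dt de j(t), nous trouvons s(t) = 48·cos(2·t). En utilisant s(t) = 48·cos(2·t) et en substituant t = 3*pi/4, nous trouvons s = 0.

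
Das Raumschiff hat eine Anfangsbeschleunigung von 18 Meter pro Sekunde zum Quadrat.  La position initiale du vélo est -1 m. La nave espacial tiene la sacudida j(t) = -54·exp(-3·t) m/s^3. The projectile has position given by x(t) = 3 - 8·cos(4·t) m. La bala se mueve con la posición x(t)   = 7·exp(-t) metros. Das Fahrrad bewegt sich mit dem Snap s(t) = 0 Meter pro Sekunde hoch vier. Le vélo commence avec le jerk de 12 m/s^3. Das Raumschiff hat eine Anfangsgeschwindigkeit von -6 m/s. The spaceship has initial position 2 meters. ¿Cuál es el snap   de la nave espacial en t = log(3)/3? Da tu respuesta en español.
Debemos derivar nuestra ecuación de la sacudida j(t) = -54·exp(-3·t) 1 vez. Tomando d/dt de j(t), encontramos s(t) = 162·exp(-3·t). Usando s(t) = 162·exp(-3·t) y sustituyendo t = log(3)/3, encontramos s = 54.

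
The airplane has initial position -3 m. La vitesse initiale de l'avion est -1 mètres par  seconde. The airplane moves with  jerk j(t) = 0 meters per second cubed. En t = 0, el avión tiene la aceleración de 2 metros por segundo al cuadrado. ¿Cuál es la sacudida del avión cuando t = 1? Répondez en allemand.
Aus der Gleichung für den Ruck j(t) = 0, setzen wir t = 1 ein und erhalten j = 0.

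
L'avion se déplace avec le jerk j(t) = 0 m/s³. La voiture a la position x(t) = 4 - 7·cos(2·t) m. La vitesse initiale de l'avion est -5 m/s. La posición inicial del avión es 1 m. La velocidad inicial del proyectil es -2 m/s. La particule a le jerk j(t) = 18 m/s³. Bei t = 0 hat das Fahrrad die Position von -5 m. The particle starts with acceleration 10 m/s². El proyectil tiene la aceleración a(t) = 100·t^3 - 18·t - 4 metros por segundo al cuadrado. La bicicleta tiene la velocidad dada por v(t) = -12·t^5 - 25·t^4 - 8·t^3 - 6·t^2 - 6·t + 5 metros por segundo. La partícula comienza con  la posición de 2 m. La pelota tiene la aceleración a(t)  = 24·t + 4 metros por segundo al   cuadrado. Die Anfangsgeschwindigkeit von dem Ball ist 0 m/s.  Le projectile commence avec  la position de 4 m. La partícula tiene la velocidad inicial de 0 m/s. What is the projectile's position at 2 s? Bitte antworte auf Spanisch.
Para resolver esto, necesitamos tomar 2 antiderivadas de nuestra ecuación de la aceleración a(t) = 100·t^3 - 18·t - 4. La antiderivada de la aceleración es la velocidad. Usando v(0) = -2, obtenemos v(t) = 25·t^4 - 9·t^2 - 4·t - 2. Integrando la velocidad y usando la condición inicial x(0) = 4, obtenemos x(t) = 5·t^5 - 3·t^3 - 2·t^2 - 2·t + 4. Usando x(t) = 5·t^5 - 3·t^3 - 2·t^2 - 2·t + 4 y sustituyendo t = 2, encontramos x = 128.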